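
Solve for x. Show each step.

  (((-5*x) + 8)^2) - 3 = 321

Step 1. [(((-5*x) + 8)^2) - 3 = 321] peel the -3: add 3 from each side, so sub: ((-5*x) + 8)^2 = 324.
Step 2. [((-5*x) + 8)^2 = 324] √ both sides: 324 ≥ 0 gives two branches, so sqrt: (-5*x) + 8 = 18 or -18.
Step 3. [(-5*x) + 8 = 18 or -18] 8 comes off first (subtract 8), so sub: -5*x = 10 or -26.
Step 4. [-5*x = 10 or -26] divide by the outer -5 ⇒ div: x = -2 or 26/5.

Answer: x ∈ {-2, 26/5}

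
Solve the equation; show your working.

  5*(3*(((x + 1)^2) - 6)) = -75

Step 1. [5*(3*(((x + 1)^2) - 6)) = -75] 5 out front; divide by 5. So div: 3*(((x + 1)^2) - 6) = -15.
Step 2. [3*(((x + 1)^2) - 6) = -15] 3·(inner) — divide through by 3. So div: ((x + 1)^2) - 6 = -5.
Step 3. [((x + 1)^2) - 6 = -5] add 6: x sits inside (… - 6). So sub: (x + 1)^2 = 1.
Step 4. [(x + 1)^2 = 1] 1 ≥ 0, LHS is (·)² — take ±√. So sqrt: x + 1 = 1 or -1.
Step 5. [x + 1 = 1 or -1] subtract 1: x sits inside (… + 1) ⇒ sub: x = 0 or -2.

Answer: x ∈ {-2, 0}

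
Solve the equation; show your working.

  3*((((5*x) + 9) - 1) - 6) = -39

Step 1. [3*((((5*x) + 9) - 1) - 6) = -39] LHS = 3·(…); ÷3 both sides, so div: (((5*x) + 9) - 1) - 6 = -13.
Step 2. [(((5*x) + 9) - 1) - 6 = -13] peel the -6: add 6 from each side, so sub: ((5*x) + 9) - 1 = -7.
Step 3. [((5*x) + 9) - 1 = -7] the outer -1 inverts by adding 1 ⇒ sub: (5*x) + 9 = -6.
Step 4. [(5*x) + 9 = -6] 9 comes off first (subtract 9). So sub: 5*x = -15.
Step 5. [5*x = -15] 5·(inner) — divide through by 5. So div: x = -3.

Answer: x ∈ {-3}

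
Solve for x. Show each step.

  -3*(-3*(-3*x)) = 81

Step 1. [-3*(-3*(-3*x)) = 81] LHS = -3·(…); ÷-3 both sides. So div: -3*(-3*x) = -27.
Step 2. [-3*(-3*x) = -27] leading coefficient -3: divide by -3 ⇒ div: -3*x = 9.
Step 3. [-3*x = 9] LHS = -3·(…); ÷-3 both sides, so div: x = -3.

Answer: x ∈ {-3}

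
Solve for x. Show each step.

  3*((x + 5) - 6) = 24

Step 1. [3*((x + 5) - 6) = 24] leading coefficient 3: divide by 3, so div: (x + 5) - 6 = 8.
Step 2. [(x + 5) - 6 = 8] 6 comes off first (add 6) ⇒ sub: x + 5 = 14.
Step 3. [x + 5 = 14] subtract 5: x sits inside (… + 5). So sub: x = 9.

Answer: x ∈ {9}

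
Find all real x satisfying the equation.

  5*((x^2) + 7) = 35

Step 1. [5*((x^2) + 7) = 35] leading coefficient 5: divide by 5. So div: (x^2) + 7 = 7.
Step 2. [(x^2) + 7 = 7] the outer +7 inverts by subtracting 7, so sub: x^2 = 0.
Step 3. [x^2 = 0] LHS squared, RHS 0 ≥ 0: apply √ (±). So sqrt: x = 0.

Answer: x ∈ {0}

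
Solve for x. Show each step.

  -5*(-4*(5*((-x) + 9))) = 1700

Step 1. [-5*(-4*(5*((-x) + 9))) = 1700] leading coefficient -5: divide by -5. So div: -4*(5*((-x) + 9)) = -340.
Step 2. [-4*(5*((-x) + 9)) = -340] -4 out front; divide by -4 ⇒ div: 5*((-x) + 9) = 85.
Step 3. [5*((-x) + 9) = 85] 5·(inner) — divide through by 5, so div: (-x) + 9 = 17.
Step 4. [(-x) + 9 = 17] +9 is outermost — subtract 9 both sides. So sub: -x = 8.
Step 5. [-x = 8] leading − — multiply by −1, so neg: x = -8.

Answer: x ∈ {-8}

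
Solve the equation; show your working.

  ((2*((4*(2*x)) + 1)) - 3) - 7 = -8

Step 1. [((2*((4*(2*x)) + 1)) - 3) - 7 = -8] peel the -7: add 7 from each side ⇒ sub: (2*((4*(2*x)) + 1)) - 3 = -1.
Step 2. [(2*((4*(2*x)) + 1)) - 3 = -1] the outer -3 inverts by adding 3 ⇒ sub: 2*((4*(2*x)) + 1) = 2.
Step 3. [2*((4*(2*x)) + 1) = 2] divide by the outer 2, so div: (4*(2*x)) + 1 = 1.
Step 4. [(4*(2*x)) + 1 = 1] peel the +1: subtract 1 from each side ⇒ sub: 4*(2*x) = 0.
Step 5. [4*(2*x) = 0] 4·(inner) — divide through by 4 ⇒ div: 2*x = 0.
Step 6. [2*x = 0] LHS = 2·(…); ÷2 both sides, so div: x = 0.

Answer: x ∈ {0}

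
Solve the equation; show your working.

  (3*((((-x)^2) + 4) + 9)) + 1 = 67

Step 1. [(3*((((-x)^2) + 4) + 9)) + 1 = 67] the outer +1 inverts by subtracting 1 ⇒ sub: 3*((((-x)^2) + 4) + 9) = 66.
Step 2. [3*((((-x)^2) + 4) + 9) = 66] 3 out front; divide by 3. So div: (((-x)^2) + 4) + 9 = 22.
Step 3. [(((-x)^2) + 4) + 9 = 22] 9 comes off first (subtract 9) ⇒ sub: ((-x)^2) + 4 = 13.
Step 4. [((-x)^2) + 4 = 13] 4 comes off first (subtract 4) ⇒ sub: (-x)^2 = 9.
Step 5. [(-x)^2 = 9] LHS squared, RHS 9 ≥ 0: apply √ (±). So sqrt: -x = 3 or -3.
Step 6. [-x = 3 or -3] flip signs both sides ⇒ neg: x = -3 or 3.

Answer: x ∈ {-3, 3}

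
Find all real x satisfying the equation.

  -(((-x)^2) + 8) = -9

Step 1. [-(((-x)^2) + 8) = -9] flip signs both sides ⇒ neg: ((-x)^2) + 8 = 9.
Step 2. [((-x)^2) + 8 = 9] the outer +8 inverts by subtracting 8, so sub: (-x)^2 = 1.
Step 3. [(-x)^2 = 1] LHS squared, RHS 1 ≥ 0: apply √ (±), so sqrt: -x = 1 or -1.
Step 4. [-x = 1 or -1] flip signs both sides, so neg: x = -1 or 1.

Answer: x ∈ {-1, 1}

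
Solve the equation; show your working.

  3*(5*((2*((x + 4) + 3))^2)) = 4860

Step 1. [3*(5*((2*((x + 4) + 3))^2)) = 4860] 3·(inner) — divide through by 3. So div: 5*((2*((x + 4) + 3))^2) = 1620.
Step 2. [5*((2*((x + 4) + 3))^2) = 1620] divide by the outer 5 ⇒ div: (2*((x + 4) + 3))^2 = 324.
Step 3. [(2*((x + 4) + 3))^2 = 324] √ both sides: 324 ≥ 0 gives two branches ⇒ sqrt: 2*((x + 4) + 3) = 18 or -18.
Step 4. [2*((x + 4) + 3) = 18 or -18] divide by the outer 2, so div: (x + 4) + 3 = 9 or -9.
Step 5. [(x + 4) + 3 = 9 or -9] peel the +3: subtract 3 from each side, so sub: x + 4 = 6 or -12.
Step 6. [x + 4 = 6 or -12] the outer +4 inverts by subtracting 4. So sub: x = 2 or -16.

Answer: x ∈ {-16, 2}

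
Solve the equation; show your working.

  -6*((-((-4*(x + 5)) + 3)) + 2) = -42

Step 1. [-6*((-((-4*(x + 5)) + 3)) + 2) = -42] LHS = -6·(…); ÷-6 both sides, so div: (-((-4*(x + 5)) + 3)) + 2 = 7.
Step 2. [(-((-4*(x + 5)) + 3)) + 2 = 7] +2 is outermost — subtract 2 both sides ⇒ sub: -((-4*(x + 5)) + 3) = 5.
Step 3. [-((-4*(x + 5)) + 3) = 5] flip signs both sides ⇒ neg: (-4*(x + 5)) + 3 = -5.
Step 4. [(-4*(x + 5)) + 3 = -5] 3 comes off first (subtract 3), so sub: -4*(x + 5) = -8.
Step 5. [-4*(x + 5) = -8] -4 out front; divide by -4 ⇒ div: x + 5 = 2.
Step 6. [x + 5 = 2] subtract 5: x sits inside (… + 5), so sub: x = -3.

Answer: x ∈ {-3}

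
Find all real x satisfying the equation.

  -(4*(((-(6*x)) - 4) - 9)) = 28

Step 1. [-(4*(((-(6*x)) - 4) - 9)) = 28] leading − — multiply by −1, so neg: 4*(((-(6*x)) - 4) - 9) = -28.
Step 2. [4*(((-(6*x)) - 4) - 9) = -28] leading coefficient 4: divide by 4 ⇒ div: ((-(6*x)) - 4) - 9 = -7.
Step 3. [((-(6*x)) - 4) - 9 = -7] peel the -9: add 9 from each side, so sub: (-(6*x)) - 4 = 2.
Step 4. [(-(6*x)) - 4 = 2] -4 is outermost — add 4 both sides. So sub: -(6*x) = 6.
Step 5. [-(6*x) = 6] leading − — multiply by −1. So neg: 6*x = -6.
Step 6. [6*x = -6] 6 out front; divide by 6 ⇒ div: x = -1.

Answer: x ∈ {-1}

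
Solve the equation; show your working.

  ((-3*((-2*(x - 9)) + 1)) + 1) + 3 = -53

Step 1. [((-3*((-2*(x - 9)) + 1)) + 1) + 3 = -53] peel the +3: subtract 3 from each side. So sub: (-3*((-2*(x - 9)) + 1)) + 1 = -56.
Step 2. [(-3*((-2*(x - 9)) + 1)) + 1 = -56] subtract 1: x sits inside (… + 1) ⇒ sub: -3*((-2*(x - 9)) + 1) = -57.
Step 3. [-3*((-2*(x - 9)) + 1) = -57] leading coefficient -3: divide by -3 ⇒ div: (-2*(x - 9)) + 1 = 19.
Step 4. [(-2*(x - 9)) + 1 = 19] the outer +1 inverts by subtracting 1. So sub: -2*(x - 9) = 18.
Step 5. [-2*(x - 9) = 18] divide by the outer -2. So div: x - 9 = -9.
Step 6. [x - 9 = -9] the outer -9 inverts by adding 9. So sub: x = 0.

Answer: x ∈ {0}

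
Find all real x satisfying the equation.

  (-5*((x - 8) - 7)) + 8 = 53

Step 1. [(-5*((x - 8) - 7)) + 8 = 53] the outer +8 inverts by subtracting 8. So sub: -5*((x - 8) - 7) = 45.
Step 2. [-5*((x - 8) - 7) = 45] -5·(inner) — divide through by -5. So div: (x - 8) - 7 = -9.
Step 3. [(x - 8) - 7 = -9] 7 comes off first (add 7). So sub: x - 8 = -2.
Step 4. [x - 8 = -2] -8 is outermost — add 8 both sides. So sub: x = 6.

Answer: x ∈ {6}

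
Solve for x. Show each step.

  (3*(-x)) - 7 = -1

Step 1. [(3*(-x)) - 7 = -1] peel the -7: add 7 from each side ⇒ sub: 3*(-x) = 6.
Step 2. [3*(-x) = 6] leading coefficient 3: divide by 3 ⇒ div: -x = 2.
Step 3. [-x = 2] LHS negated; negate both sides, so neg: x = -2.

Answer: x ∈ {-2}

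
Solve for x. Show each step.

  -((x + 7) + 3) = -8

Step 1. [-((x + 7) + 3) = -8] flip signs both sides. So neg: (x + 7) + 3 = 8.
Step 2. [(x + 7) + 3 = 8] subtract 3: x sits inside (… + 3) ⇒ sub: x + 7 = 5.
Step 3. [x + 7 = 5] peel the +7: subtract 7 from each side ⇒ sub: x = -2.

Answer: x ∈ {-2}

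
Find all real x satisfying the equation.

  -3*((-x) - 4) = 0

Step 1. [-3*((-x) - 4) = 0] -3 out front; divide by -3. So div: (-x) - 4 = 0.
Step 2. [(-x) - 4 = 0] add 4: x sits inside (… - 4), so sub: -x = 4.
Step 3. [-x = 4] leading − — multiply by −1 ⇒ neg: x = -4.

Answer: x ∈ {-4}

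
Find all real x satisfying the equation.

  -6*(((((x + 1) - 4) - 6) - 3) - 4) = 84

Step 1. [-6*(((((x + 1) - 4) - 6) - 3) - 4) = 84] -6·(inner) — divide through by -6. So div: ((((x + 1) - 4) - 6) - 3) - 4 = -14.
Step 2. [((((x + 1) - 4) - 6) - 3) - 4 = -14] the outer -4 inverts by adding 4, so sub: (((x + 1) - 4) - 6) - 3 = -10.
Step 3. [(((x + 1) - 4) - 6) - 3 = -10] -3 is outermost — add 3 both sides. So sub: ((x + 1) - 4) - 6 = -7.
Step 4. [((x + 1) - 4) - 6 = -7] add 6: x sits inside (… - 6) ⇒ sub: (x + 1) - 4 = -1.
Step 5. [(x + 1) - 4 = -1] peel the -4: add 4 from each side ⇒ sub: x + 1 = 3.
Step 6. [x + 1 = 3] peel the +1: subtract 1 from each side. So sub: x = 2.

Answer: x ∈ {2}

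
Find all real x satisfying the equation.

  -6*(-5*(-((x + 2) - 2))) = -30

Step 1. [-6*(-5*(-((x + 2) - 2))) = -30] -6 out front; divide by -6, so div: -5*(-((x + 2) - 2)) = 5.
Step 2. [-5*(-((x + 2) - 2)) = 5] -5 out front; divide by -5 ⇒ div: -((x + 2) - 2) = -1.
Step 3. [-((x + 2) - 2) = -1] flip signs both sides. So neg: (x + 2) - 2 = 1.
Step 4. [(x + 2) - 2 = 1] 2 comes off first (add 2) ⇒ sub: x + 2 = 3.
Step 5. [x + 2 = 3] the outer +2 inverts by subtracting 2, so sub: x = 1.

Answer: x ∈ {1}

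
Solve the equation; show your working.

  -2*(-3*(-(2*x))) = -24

Step 1. [-2*(-3*(-(2*x))) = -24] leading coefficient -2: divide by -2 ⇒ div: -3*(-(2*x)) = 12.
Step 2. [-3*(-(2*x)) = 12] -3·(inner) — divide through by -3 ⇒ div: -(2*x) = -4.
Step 3. [-(2*x) = -4] LHS negated; negate both sides. So neg: 2*x = 4.
Step 4. [2*x = 4] 2·(inner) — divide through by 2, so div: x = 2.

Answer: x ∈ {2}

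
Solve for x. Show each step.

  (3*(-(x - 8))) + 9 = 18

Step 1. [(3*(-(x - 8))) + 9 = 18] +9 is outermost — subtract 9 both sides. So sub: 3*(-(x - 8)) = 9.
Step 2. [3*(-(x - 8)) = 9] 3 out front; divide by 3, so div: -(x - 8) = 3.
Step 3. [-(x - 8) = 3] LHS negated; negate both sides ⇒ neg: x - 8 = -3.
Step 4. [x - 8 = -3] peel the -8: add 8 from each side, so sub: x = 5.

Answer: x ∈ {5}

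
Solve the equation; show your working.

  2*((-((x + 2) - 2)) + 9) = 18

Step 1. [2*((-((x + 2) - 2)) + 9) = 18] divide by the outer 2. So div: (-((x + 2) - 2)) + 9 = 9.
Step 2. [(-((x + 2) - 2)) + 9 = 9] +9 is outermost — subtract 9 both sides. So sub: -((x + 2) - 2) = 0.
Step 3. [-((x + 2) - 2) = 0] LHS negated; negate both sides ⇒ neg: (x + 2) - 2 = 0.
Step 4. [(x + 2) - 2 = 0] 2 comes off first (add 2). So sub: x + 2 = 2.
Step 5. [x + 2 = 2] +2 is outermost — subtract 2 both sides. So sub: x = 0.

Answer: x ∈ {0}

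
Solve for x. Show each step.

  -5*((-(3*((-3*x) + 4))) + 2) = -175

Step 1. [-5*((-(3*((-3*x) + 4))) + 2) = -175] leading coefficient -5: divide by -5. So div: (-(3*((-3*x) + 4))) + 2 = 35.
Step 2. [(-(3*((-3*x) + 4))) + 2 = 35] 2 comes off first (subtract 2), so sub: -(3*((-3*x) + 4)) = 33.
Step 3. [-(3*((-3*x) + 4)) = 33] flip signs both sides ⇒ neg: 3*((-3*x) + 4) = -33.
Step 4. [3*((-3*x) + 4) = -33] 3 out front; divide by 3. So div: (-3*x) + 4 = -11.
Step 5. [(-3*x) + 4 = -11] subtract 4: x sits inside (… + 4). So sub: -3*x = -15.
Step 6. [-3*x = -15] -3 out front; divide by -3. So div: x = 5.

Answer: x ∈ {5}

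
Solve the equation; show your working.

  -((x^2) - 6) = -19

Step 1. [-((x^2) - 6) = -19] LHS negated; negate both sides. So neg: (x^2) - 6 = 19.
Step 2. [(x^2) - 6 = 19] add 6: x sits inside (… - 6) ⇒ sub: x^2 = 25.
Step 3. [x^2 = 25] √ both sides: 25 ≥ 0 gives two branches ⇒ sqrt: x = 5 or -5.

Answer: x ∈ {-5, 5}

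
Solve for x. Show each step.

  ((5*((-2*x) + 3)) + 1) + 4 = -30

Step 1. [((5*((-2*x) + 3)) + 1) + 4 = -30] peel the +4: subtract 4 from each side, so sub: (5*((-2*x) + 3)) + 1 = -34.
Step 2. [(5*((-2*x) + 3)) + 1 = -34] 1 comes off first (subtract 1), so sub: 5*((-2*x) + 3) = -35.
Step 3. [5*((-2*x) + 3) = -35] 5·(inner) — divide through by 5 ⇒ div: (-2*x) + 3 = -7.
Step 4. [(-2*x) + 3 = -7] 3 comes off first (subtract 3) ⇒ sub: -2*x = -10.
Step 5. [-2*x = -10] -2 out front; divide by -2. So div: x = 5.

Answer: x ∈ {5}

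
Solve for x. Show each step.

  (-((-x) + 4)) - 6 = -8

Step 1. [(-((-x) + 4)) - 6 = -8] add 6: x sits inside (… - 6). So sub: -((-x) + 4) = -2.
Step 2. [-((-x) + 4) = -2] flip signs both sides ⇒ neg: (-x) + 4 = 2.
Step 3. [(-x) + 4 = 2] the outer +4 inverts by subtracting 4. So sub: -x = -2.
Step 4. [-x = -2] flip signs both sides. So neg: x = 2.

Answer: x ∈ {2}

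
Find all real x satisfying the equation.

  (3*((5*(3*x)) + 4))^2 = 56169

Step 1. [(3*((5*(3*x)) + 4))^2 = 56169] 56169 ≥ 0, LHS is (·)² — take ±√. So sqrt: 3*((5*(3*x)) + 4) = 237 or -237.
Step 2. [3*((5*(3*x)) + 4) = 237 or -237] divide by the outer 3, so div: (5*(3*x)) + 4 = 79 or -79.
Step 3. [(5*(3*x)) + 4 = 79 or -79] peel the +4: subtract 4 from each side ⇒ sub: 5*(3*x) = 75 or -83.
Step 4. [5*(3*x) = 75 or -83] LHS = 5·(…); ÷5 both sides, so div: 3*x = 15 or -83/5.
Step 5. [3*x = 15 or -83/5] 3·(inner) — divide through by 3, so div: x = 5 or -83/15.

Answer: x ∈ {-83/15, 5}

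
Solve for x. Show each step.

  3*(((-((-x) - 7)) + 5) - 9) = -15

Step 1. [3*(((-((-x) - 7)) + 5) - 9) = -15] 3·(inner) — divide through by 3, so div: ((-((-x) - 7)) + 5) - 9 = -5.
Step 2. [((-((-x) - 7)) + 5) - 9 = -5] -9 is outermost — add 9 both sides, so sub: (-((-x) - 7)) + 5 = 4.
Step 3. [(-((-x) - 7)) + 5 = 4] subtract 5: x sits inside (… + 5), so sub: -((-x) - 7) = -1.
Step 4. [-((-x) - 7) = -1] flip signs both sides. So neg: (-x) - 7 = 1.
Step 5. [(-x) - 7 = 1] -7 is outermost — add 7 both sides ⇒ sub: -x = 8.
Step 6. [-x = 8] leading − — multiply by −1. So neg: x = -8.

Answer: x ∈ {-8}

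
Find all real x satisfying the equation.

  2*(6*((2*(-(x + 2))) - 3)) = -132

Step 1. [2*(6*((2*(-(x + 2))) - 3)) = -132] leading coefficient 2: divide by 2. So div: 6*((2*(-(x + 2))) - 3) = -66.
Step 2. [6*((2*(-(x + 2))) - 3) = -66] 6·(inner) — divide through by 6. So div: (2*(-(x + 2))) - 3 = -11.
Step 3. [(2*(-(x + 2))) - 3 = -11] 3 comes off first (add 3) ⇒ sub: 2*(-(x + 2)) = -8.
Step 4. [2*(-(x + 2)) = -8] leading coefficient 2: divide by 2. So div: -(x + 2) = -4.
Step 5. [-(x + 2) = -4] leading − — multiply by −1, so neg: x + 2 = 4.
Step 6. [x + 2 = 4] +2 is outermost — subtract 2 both sides. So sub: x = 2.

Answer: x ∈ {2}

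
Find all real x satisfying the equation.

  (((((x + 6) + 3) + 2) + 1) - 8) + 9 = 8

Step 1. [(((((x + 6) + 3) + 2) + 1) - 8) + 9 = 8] peel the +9: subtract 9 from each side ⇒ sub: ((((x + 6) + 3) + 2) + 1) - 8 = -1.
Step 2. [((((x + 6) + 3) + 2) + 1) - 8 = -1] add 8: x sits inside (… - 8) ⇒ sub: (((x + 6) + 3) + 2) + 1 = 7.
Step 3. [(((x + 6) + 3) + 2) + 1 = 7] the outer +1 inverts by subtracting 1. So sub: ((x + 6) + 3) + 2 = 6.
Step 4. [((x + 6) + 3) + 2 = 6] +2 is outermost — subtract 2 both sides. So sub: (x + 6) + 3 = 4.
Step 5. [(x + 6) + 3 = 4] +3 is outermost — subtract 3 both sides ⇒ sub: x + 6 = 1.
Step 6. [x + 6 = 1] subtract 6: x sits inside (… + 6), so sub: x = -5.

Answer: x ∈ {-5}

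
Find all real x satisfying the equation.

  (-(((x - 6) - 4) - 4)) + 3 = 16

Step 1. [(-(((x - 6) - 4) - 4)) + 3 = 16] subtract 3: x sits inside (… + 3). So sub: -(((x - 6) - 4) - 4) = 13.
Step 2. [-(((x - 6) - 4) - 4) = 13] LHS negated; negate both sides. So neg: ((x - 6) - 4) - 4 = -13.
Step 3. [((x - 6) - 4) - 4 = -13] the outer -4 inverts by adding 4 ⇒ sub: (x - 6) - 4 = -9.
Step 4. [(x - 6) - 4 = -9] add 4: x sits inside (… - 4). So sub: x - 6 = -5.
Step 5. [x - 6 = -5] peel the -6: add 6 from each side. So sub: x = 1.

Answer: x ∈ {1}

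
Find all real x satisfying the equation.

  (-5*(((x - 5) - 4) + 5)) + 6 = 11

Step 1. [(-5*(((x - 5) - 4) + 5)) + 6 = 11] subtract 6: x sits inside (… + 6). So sub: -5*(((x - 5) - 4) + 5) = 5.
Step 2. [-5*(((x - 5) - 4) + 5) = 5] -5 out front; divide by -5. So div: ((x - 5) - 4) + 5 = -1.
Step 3. [((x - 5) - 4) + 5 = -1] subtract 5: x sits inside (… + 5), so sub: (x - 5) - 4 = -6.
Step 4. [(x - 5) - 4 = -6] 4 comes off first (add 4) ⇒ sub: x - 5 = -2.
Step 5. [x - 5 = -2] 5 comes off first (add 5). So sub: x = 3.

Answer: x ∈ {3}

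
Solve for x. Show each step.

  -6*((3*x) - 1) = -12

Step 1. [-6*((3*x) - 1) = -12] -6·(inner) — divide through by -6 ⇒ div: (3*x) - 1 = 2.
Step 2. [(3*x) - 1 = 2] the outer -1 inverts by adding 1. So sub: 3*x = 3.
Step 3. [3*x = 3] leading coefficient 3: divide by 3 ⇒ div: x = 1.

Answer: x ∈ {1}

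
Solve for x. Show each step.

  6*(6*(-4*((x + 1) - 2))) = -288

Step 1. [6*(6*(-4*((x + 1) - 2))) = -288] 6·(inner) — divide through by 6 ⇒ div: 6*(-4*((x + 1) - 2)) = -48.
Step 2. [6*(-4*((x + 1) - 2)) = -48] 6 out front; divide by 6, so div: -4*((x + 1) - 2) = -8.
Step 3. [-4*((x + 1) - 2) = -8] -4·(inner) — divide through by -4, so div: (x + 1) - 2 = 2.
Step 4. [(x + 1) - 2 = 2] peel the -2: add 2 from each side. So sub: x + 1 = 4.
Step 5. [x + 1 = 4] subtract 1: x sits inside (… + 1) ⇒ sub: x = 3.

Answer: x ∈ {3}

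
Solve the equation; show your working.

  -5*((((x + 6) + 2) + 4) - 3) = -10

Step 1. [-5*((((x + 6) + 2) + 4) - 3) = -10] -5 out front; divide by -5, so div: (((x + 6) + 2) + 4) - 3 = 2.
Step 2. [(((x + 6) + 2) + 4) - 3 = 2] -3 is outermost — add 3 both sides, so sub: ((x + 6) + 2) + 4 = 5.
Step 3. [((x + 6) + 2) + 4 = 5] peel the +4: subtract 4 from each side, so sub: (x + 6) + 2 = 1.
Step 4. [(x + 6) + 2 = 1] the outer +2 inverts by subtracting 2 ⇒ sub: x + 6 = -1.
Step 5. [x + 6 = -1] subtract 6: x sits inside (… + 6) ⇒ sub: x = -7.

Answer: x ∈ {-7}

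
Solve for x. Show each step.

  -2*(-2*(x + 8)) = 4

Step 1. [-2*(-2*(x + 8)) = 4] leading coefficient -2: divide by -2. So div: -2*(x + 8) = -2.
Step 2. [-2*(x + 8) = -2] divide by the outer -2 ⇒ div: x + 8 = 1.
Step 3. [x + 8 = 1] subtract 8: x sits inside (… + 8) ⇒ sub: x = -7.

Answer: x ∈ {-7}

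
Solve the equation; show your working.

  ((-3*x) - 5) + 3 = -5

Step 1. [((-3*x) - 5) + 3 = -5] peel the +3: subtract 3 from each side ⇒ sub: (-3*x) - 5 = -8.
Step 2. [(-3*x) - 5 = -8] add 5: x sits inside (… - 5). So sub: -3*x = -3.
Step 3. [-3*x = -3] LHS = -3·(…); ÷-3 both sides ⇒ div: x = 1.

Answer: x ∈ {1}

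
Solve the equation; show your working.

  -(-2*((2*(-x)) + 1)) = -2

Step 1. [-(-2*((2*(-x)) + 1)) = -2] flip signs both sides. So neg: -2*((2*(-x)) + 1) = 2.
Step 2. [-2*((2*(-x)) + 1) = 2] -2 out front; divide by -2, so div: (2*(-x)) + 1 = -1.
Step 3. [(2*(-x)) + 1 = -1] +1 is outermost — subtract 1 both sides ⇒ sub: 2*(-x) = -2.
Step 4. [2*(-x) = -2] LHS = 2·(…); ÷2 both sides ⇒ div: -x = -1.
Step 5. [-x = -1] flip signs both sides ⇒ neg: x = 1.

Answer: x ∈ {1}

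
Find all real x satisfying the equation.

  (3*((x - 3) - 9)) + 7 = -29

Step 1. [(3*((x - 3) - 9)) + 7 = -29] +7 is outermost — subtract 7 both sides. So sub: 3*((x - 3) - 9) = -36.
Step 2. [3*((x - 3) - 9) = -36] 3·(inner) — divide through by 3 ⇒ div: (x - 3) - 9 = -12.
Step 3. [(x - 3) - 9 = -12] 9 comes off first (add 9), so sub: x - 3 = -3.
Step 4. [x - 3 = -3] peel the -3: add 3 from each side ⇒ sub: x = 0.

Answer: x ∈ {0}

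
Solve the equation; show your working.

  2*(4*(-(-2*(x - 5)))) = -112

Step 1. [2*(4*(-(-2*(x - 5)))) = -112] LHS = 2·(…); ÷2 both sides ⇒ div: 4*(-(-2*(x - 5))) = -56.
Step 2. [4*(-(-2*(x - 5))) = -56] 4 out front; divide by 4 ⇒ div: -(-2*(x - 5)) = -14.
Step 3. [-(-2*(x - 5)) = -14] flip signs both sides, so neg: -2*(x - 5) = 14.
Step 4. [-2*(x - 5) = 14] -2·(inner) — divide through by -2 ⇒ div: x - 5 = -7.
Step 5. [x - 5 = -7] -5 is outermost — add 5 both sides ⇒ sub: x = -2.

Answer: x ∈ {-2}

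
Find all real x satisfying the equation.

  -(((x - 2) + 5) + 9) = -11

Step 1. [-(((x - 2) + 5) + 9) = -11] leading − — multiply by −1 ⇒ neg: ((x - 2) + 5) + 9 = 11.
Step 2. [((x - 2) + 5) + 9 = 11] 9 comes off first (subtract 9) ⇒ sub: (x - 2) + 5 = 2.
Step 3. [(x - 2) + 5 = 2] 5 comes off first (subtract 5) ⇒ sub: x - 2 = -3.
Step 4. [x - 2 = -3] the outer -2 inverts by adding 2. So sub: x = -1.

Answer: x ∈ {-1}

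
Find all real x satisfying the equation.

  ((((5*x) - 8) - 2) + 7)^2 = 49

Step 1. [((((5*x) - 8) - 2) + 7)^2 = 49] √ both sides: 49 ≥ 0 gives two branches ⇒ sqrt: (((5*x) - 8) - 2) + 7 = 7 or -7.
Step 2. [(((5*x) - 8) - 2) + 7 = 7 or -7] the outer +7 inverts by subtracting 7 ⇒ sub: ((5*x) - 8) - 2 = 0 or -14.
Step 3. [((5*x) - 8) - 2 = 0 or -14] add 2: x sits inside (… - 2). So sub: (5*x) - 8 = 2 or -12.
Step 4. [(5*x) - 8 = 2 or -12] -8 is outermost — add 8 both sides, so sub: 5*x = 10 or -4.
Step 5. [5*x = 10 or -4] LHS = 5·(…); ÷5 both sides. So div: x = 2 or -4/5.

Answer: x ∈ {-4/5, 2}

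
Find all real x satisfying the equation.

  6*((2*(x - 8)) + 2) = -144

Step 1. [6*((2*(x - 8)) + 2) = -144] leading coefficient 6: divide by 6, so div: (2*(x - 8)) + 2 = -24.
Step 2. [(2*(x - 8)) + 2 = -24] common factor 2 (LHS and -24) — divide through, so factor: (x - 8) + 1 = -12.
Step 3. [(x - 8) + 1 = -12] +1 is outermost — subtract 1 both sides. So sub: x - 8 = -13.
Step 4. [x - 8 = -13] 8 comes off first (add 8), so sub: x = -5.

Answer: x ∈ {-5}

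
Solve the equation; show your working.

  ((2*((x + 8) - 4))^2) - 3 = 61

Step 1. [((2*((x + 8) - 4))^2) - 3 = 61] the outer -3 inverts by adding 3. So sub: (2*((x + 8) - 4))^2 = 64.
Step 2. [(2*((x + 8) - 4))^2 = 64] √ both sides: 64 ≥ 0 gives two branches ⇒ sqrt: 2*((x + 8) - 4) = 8 or -8.
Step 3. [2*((x + 8) - 4) = 8 or -8] 2 out front; divide by 2. So div: (x + 8) - 4 = 4 or -4.
Step 4. [(x + 8) - 4 = 4 or -4] -4 is outermost — add 4 both sides. So sub: x + 8 = 8 or 0.
Step 5. [x + 8 = 8 or 0] 8 comes off first (subtract 8), so sub: x = 0 or -8.

Answer: x ∈ {-8, 0}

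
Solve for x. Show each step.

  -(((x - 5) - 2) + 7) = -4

Step 1. [-(((x - 5) - 2) + 7) = -4] leading − — multiply by −1, so neg: ((x - 5) - 2) + 7 = 4.
Step 2. [((x - 5) - 2) + 7 = 4] the outer +7 inverts by subtracting 7, so sub: (x - 5) - 2 = -3.
Step 3. [(x - 5) - 2 = -3] 2 comes off first (add 2), so sub: x - 5 = -1.
Step 4. [x - 5 = -1] peel the -5: add 5 from each side, so sub: x = 4.

Answer: x ∈ {4}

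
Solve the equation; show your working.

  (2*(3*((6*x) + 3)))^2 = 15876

Step 1. [(2*(3*((6*x) + 3)))^2 = 15876] √ both sides: 15876 ≥ 0 gives two branches. So sqrt: 2*(3*((6*x) + 3)) = 126 or -126.
Step 2. [2*(3*((6*x) + 3)) = 126 or -126] 2·(inner) — divide through by 2 ⇒ div: 3*((6*x) + 3) = 63 or -63.
Step 3. [3*((6*x) + 3) = 63 or -63] divide by the outer 3. So div: (6*x) + 3 = 21 or -21.
Step 4. [(6*x) + 3 = 21 or -21] subtract 3: x sits inside (… + 3) ⇒ sub: 6*x = 18 or -24.
Step 5. [6*x = 18 or -24] LHS = 6·(…); ÷6 both sides, so div: x = 3 or -4.

Answer: x ∈ {-4, 3}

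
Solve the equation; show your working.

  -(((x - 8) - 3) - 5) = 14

Step 1. [-(((x - 8) - 3) - 5) = 14] flip signs both sides ⇒ neg: ((x - 8) - 3) - 5 = -14.
Step 2. [((x - 8) - 3) - 5 = -14] -5 is outermost — add 5 both sides ⇒ sub: (x - 8) - 3 = -9.
Step 3. [(x - 8) - 3 = -9] peel the -3: add 3 from each side, so sub: x - 8 = -6.
Step 4. [x - 8 = -6] peel the -8: add 8 from each side. So sub: x = 2.

Answer: x ∈ {2}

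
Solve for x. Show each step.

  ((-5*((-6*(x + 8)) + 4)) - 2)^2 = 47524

Step 1. [((-5*((-6*(x + 8)) + 4)) - 2)^2 = 47524] 47524 ≥ 0, LHS is (·)² — take ±√ ⇒ sqrt: (-5*((-6*(x + 8)) + 4)) - 2 = 218 or -218.
Step 2. [(-5*((-6*(x + 8)) + 4)) - 2 = 218 or -218] add 2: x sits inside (… - 2) ⇒ sub: -5*((-6*(x + 8)) + 4) = 220 or -216.
Step 3. [-5*((-6*(x + 8)) + 4) = 220 or -216] divide by the outer -5. So div: (-6*(x + 8)) + 4 = -44 or 216/5.
Step 4. [(-6*(x + 8)) + 4 = -44 or 216/5] the outer +4 inverts by subtracting 4, so sub: -6*(x + 8) = -48 or 196/5.
Step 5. [-6*(x + 8) = -48 or 196/5] LHS = -6·(…); ÷-6 both sides ⇒ div: x + 8 = 8 or -98/15.
Step 6. [x + 8 = 8 or -98/15] subtract 8: x sits inside (… + 8). So sub: x = 0 or -218/15.

Answer: x ∈ {-218/15, 0}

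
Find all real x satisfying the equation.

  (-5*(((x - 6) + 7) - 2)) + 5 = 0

Step 1. [(-5*(((x - 6) + 7) - 2)) + 5 = 0] common factor -5 (LHS and 0) — divide through, so factor: (((x - 6) + 7) - 2) - 1 = 0.
Step 2. [(((x - 6) + 7) - 2) - 1 = 0] -1 is outermost — add 1 both sides ⇒ sub: ((x - 6) + 7) - 2 = 1.
Step 3. [((x - 6) + 7) - 2 = 1] 2 comes off first (add 2), so sub: (x - 6) + 7 = 3.
Step 4. [(x - 6) + 7 = 3] 7 comes off first (subtract 7) ⇒ sub: x - 6 = -4.
Step 5. [x - 6 = -4] add 6: x sits inside (… - 6). So sub: x = 2.

Answer: x ∈ {2}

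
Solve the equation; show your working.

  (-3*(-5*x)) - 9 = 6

Step 1. [(-3*(-5*x)) - 9 = 6] the outer -9 inverts by adding 9, so sub: -3*(-5*x) = 15.
Step 2. [-3*(-5*x) = 15] -3 out front; divide by -3. So div: -5*x = -5.
Step 3. [-5*x = -5] -5·(inner) — divide through by -5 ⇒ div: x = 1.

Answer: x ∈ {1}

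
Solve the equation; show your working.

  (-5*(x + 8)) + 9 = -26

Step 1. [(-5*(x + 8)) + 9 = -26] subtract 9: x sits inside (… + 9). So sub: -5*(x + 8) = -35.
Step 2. [-5*(x + 8) = -35] -5·(inner) — divide through by -5. So div: x + 8 = 7.
Step 3. [x + 8 = 7] subtract 8: x sits inside (… + 8), so sub: x = -1.

Answer: x ∈ {-1}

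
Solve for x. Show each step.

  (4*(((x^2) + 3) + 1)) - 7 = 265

Step 1. [(4*(((x^2) + 3) + 1)) - 7 = 265] the outer -7 inverts by adding 7 ⇒ sub: 4*(((x^2) + 3) + 1) = 272.
Step 2. [4*(((x^2) + 3) + 1) = 272] divide by the outer 4, so div: ((x^2) + 3) + 1 = 68.
Step 3. [((x^2) + 3) + 1 = 68] 1 comes off first (subtract 1) ⇒ sub: (x^2) + 3 = 67.
Step 4. [(x^2) + 3 = 67] the outer +3 inverts by subtracting 3 ⇒ sub: x^2 = 64.
Step 5. [x^2 = 64] 64 ≥ 0, LHS is (·)² — take ±√ ⇒ sqrt: x = 8 or -8.

Answer: x ∈ {-8, 8}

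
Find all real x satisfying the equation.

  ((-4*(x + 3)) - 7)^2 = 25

Step 1. [((-4*(x + 3)) - 7)^2 = 25] 25 ≥ 0, LHS is (·)² — take ±√. So sqrt: (-4*(x + 3)) - 7 = 5 or -5.
Step 2. [(-4*(x + 3)) - 7 = 5 or -5] -7 is outermost — add 7 both sides. So sub: -4*(x + 3) = 12 or 2.
Step 3. [-4*(x + 3) = 12 or 2] divide by the outer -4. So div: x + 3 = -3 or -1/2.
Step 4. [x + 3 = -3 or -1/2] 3 comes off first (subtract 3). So sub: x = -6 or -7/2.

Answer: x ∈ {-6, -7/2}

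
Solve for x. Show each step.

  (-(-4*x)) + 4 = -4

Step 1. [(-(-4*x)) + 4 = -4] 4 comes off first (subtract 4), so sub: -(-4*x) = -8.
Step 2. [-(-4*x) = -8] leading − — multiply by −1 ⇒ neg: -4*x = 8.
Step 3. [-4*x = 8] -4 out front; divide by -4 ⇒ div: x = -2.

Answer: x ∈ {-2}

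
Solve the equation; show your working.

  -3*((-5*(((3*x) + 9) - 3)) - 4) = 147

Step 1. [-3*((-5*(((3*x) + 9) - 3)) - 4) = 147] divide by the outer -3. So div: (-5*(((3*x) + 9) - 3)) - 4 = -49.
Step 2. [(-5*(((3*x) + 9) - 3)) - 4 = -49] the outer -4 inverts by adding 4. So sub: -5*(((3*x) + 9) - 3) = -45.
Step 3. [-5*(((3*x) + 9) - 3) = -45] -5 out front; divide by -5, so div: ((3*x) + 9) - 3 = 9.
Step 4. [((3*x) + 9) - 3 = 9] peel the -3: add 3 from each side ⇒ sub: (3*x) + 9 = 12.
Step 5. [(3*x) + 9 = 12] peel the +9: subtract 9 from each side, so sub: 3*x = 3.
Step 6. [3*x = 3] leading coefficient 3: divide by 3, so div: x = 1.

Answer: x ∈ {1}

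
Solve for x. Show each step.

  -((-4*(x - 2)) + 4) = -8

Step 1. [-((-4*(x - 2)) + 4) = -8] leading − — multiply by −1, so neg: (-4*(x - 2)) + 4 = 8.
Step 2. [(-4*(x - 2)) + 4 = 8] common factor -4 (LHS and 8) — divide through. So factor: (x - 2) - 1 = -2.
Step 3. [(x - 2) - 1 = -2] add 1: x sits inside (… - 1) ⇒ sub: x - 2 = -1.
Step 4. [x - 2 = -1] the outer -2 inverts by adding 2. So sub: x = 1.

Answer: x ∈ {1}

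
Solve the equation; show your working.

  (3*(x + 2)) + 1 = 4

Step 1. [(3*(x + 2)) + 1 = 4] peel the +1: subtract 1 from each side. So sub: 3*(x + 2) = 3.
Step 2. [3*(x + 2) = 3] leading coefficient 3: divide by 3 ⇒ div: x + 2 = 1.
Step 3. [x + 2 = 1] +2 is outermost — subtract 2 both sides ⇒ sub: x = -1.

Answer: x ∈ {-1}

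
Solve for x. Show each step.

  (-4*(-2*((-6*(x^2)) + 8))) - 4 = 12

Step 1. [(-4*(-2*((-6*(x^2)) + 8))) - 4 = 12] -4 | LHS and -4 | 12: pull -4 out, so factor: (-2*((-6*(x^2)) + 8)) + 1 = -3.
Step 2. [(-2*((-6*(x^2)) + 8)) + 1 = -3] peel the +1: subtract 1 from each side, so sub: -2*((-6*(x^2)) + 8) = -4.
Step 3. [-2*((-6*(x^2)) + 8) = -4] divide by the outer -2, so div: (-6*(x^2)) + 8 = 2.
Step 4. [(-6*(x^2)) + 8 = 2] +8 is outermost — subtract 8 both sides. So sub: -6*(x^2) = -6.
Step 5. [-6*(x^2) = -6] -6·(inner) — divide through by -6, so div: x^2 = 1.
Step 6. [x^2 = 1] √ both sides: 1 ≥ 0 gives two branches. So sqrt: x = 1 or -1.

Answer: x ∈ {-1, 1}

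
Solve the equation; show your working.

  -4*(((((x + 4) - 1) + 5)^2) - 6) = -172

Step 1. [-4*(((((x + 4) - 1) + 5)^2) - 6) = -172] LHS = -4·(…); ÷-4 both sides ⇒ div: ((((x + 4) - 1) + 5)^2) - 6 = 43.
Step 2. [((((x + 4) - 1) + 5)^2) - 6 = 43] the outer -6 inverts by adding 6. So sub: (((x + 4) - 1) + 5)^2 = 49.
Step 3. [(((x + 4) - 1) + 5)^2 = 49] √ both sides: 49 ≥ 0 gives two branches ⇒ sqrt: ((x + 4) - 1) + 5 = 7 or -7.
Step 4. [((x + 4) - 1) + 5 = 7 or -7] peel the +5: subtract 5 from each side ⇒ sub: (x + 4) - 1 = 2 or -12.
Step 5. [(x + 4) - 1 = 2 or -12] add 1: x sits inside (… - 1), so sub: x + 4 = 3 or -11.
Step 6. [x + 4 = 3 or -11] +4 is outermost — subtract 4 both sides ⇒ sub: x = -1 or -15.

Answer: x ∈ {-15, -1}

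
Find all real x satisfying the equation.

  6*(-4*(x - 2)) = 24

Step 1. [6*(-4*(x - 2)) = 24] 6 out front; divide by 6, so div: -4*(x - 2) = 4.
Step 2. [-4*(x - 2) = 4] -4·(inner) — divide through by -4. So div: x - 2 = -1.
Step 3. [x - 2 = -1] the outer -2 inverts by adding 2 ⇒ sub: x = 1.

Answer: x ∈ {1}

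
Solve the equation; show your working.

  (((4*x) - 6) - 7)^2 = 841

Step 1. [(((4*x) - 6) - 7)^2 = 841] 841 ≥ 0, LHS is (·)² — take ±√ ⇒ sqrt: ((4*x) - 6) - 7 = 29 or -29.
Step 2. [((4*x) - 6) - 7 = 29 or -29] the outer -7 inverts by adding 7 ⇒ sub: (4*x) - 6 = 36 or -22.
Step 3. [(4*x) - 6 = 36 or -22] -6 is outermost — add 6 both sides ⇒ sub: 4*x = 42 or -16.
Step 4. [4*x = 42 or -16] LHS = 4·(…); ÷4 both sides. So div: x = 21/2 or -4.

Answer: x ∈ {-4, 21/2}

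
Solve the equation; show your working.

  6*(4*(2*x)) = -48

Step 1. [6*(4*(2*x)) = -48] LHS = 6·(…); ÷6 both sides. So div: 4*(2*x) = -8.
Step 2. [4*(2*x) = -8] 4·(inner) — divide through by 4, so div: 2*x = -2.
Step 3. [2*x = -2] LHS = 2·(…); ÷2 both sides. So div: x = -1.

Answer: x ∈ {-1}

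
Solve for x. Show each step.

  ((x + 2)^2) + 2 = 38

Step 1. [((x + 2)^2) + 2 = 38] peel the +2: subtract 2 from each side ⇒ sub: (x + 2)^2 = 36.
Step 2. [(x + 2)^2 = 36] √ both sides: 36 ≥ 0 gives two branches ⇒ sqrt: x + 2 = 6 or -6.
Step 3. [x + 2 = 6 or -6] the outer +2 inverts by subtracting 2. So sub: x = 4 or -8.

Answer: x ∈ {-8, 4}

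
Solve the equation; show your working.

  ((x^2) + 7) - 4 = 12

Step 1. [((x^2) + 7) - 4 = 12] -4 is outermost — add 4 both sides, so sub: (x^2) + 7 = 16.
Step 2. [(x^2) + 7 = 16] subtract 7: x sits inside (… + 7) ⇒ sub: x^2 = 9.
Step 3. [x^2 = 9] LHS squared, RHS 9 ≥ 0: apply √ (±) ⇒ sqrt: x = 3 or -3.

Answer: x ∈ {-3, 3}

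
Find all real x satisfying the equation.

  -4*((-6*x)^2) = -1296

Step 1. [-4*((-6*x)^2) = -1296] divide by the outer -4. So div: (-6*x)^2 = 324.
Step 2. [(-6*x)^2 = 324] √ both sides: 324 ≥ 0 gives two branches ⇒ sqrt: -6*x = 18 or -18.
Step 3. [-6*x = 18 or -18] leading coefficient -6: divide by -6. So div: x = -3 or 3.

Answer: x ∈ {-3, 3}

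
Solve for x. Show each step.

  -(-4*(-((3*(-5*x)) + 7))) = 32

Step 1. [-(-4*(-((3*(-5*x)) + 7))) = 32] leading − — multiply by −1. So neg: -4*(-((3*(-5*x)) + 7)) = -32.
Step 2. [-4*(-((3*(-5*x)) + 7)) = -32] -4 out front; divide by -4, so div: -((3*(-5*x)) + 7) = 8.
Step 3. [-((3*(-5*x)) + 7) = 8] flip signs both sides, so neg: (3*(-5*x)) + 7 = -8.
Step 4. [(3*(-5*x)) + 7 = -8] peel the +7: subtract 7 from each side. So sub: 3*(-5*x) = -15.
Step 5. [3*(-5*x) = -15] divide by the outer 3. So div: -5*x = -5.
Step 6. [-5*x = -5] -5·(inner) — divide through by -5. So div: x = 1.

Answer: x ∈ {1}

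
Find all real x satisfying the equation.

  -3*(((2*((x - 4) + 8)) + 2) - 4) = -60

Step 1. [-3*(((2*((x - 4) + 8)) + 2) - 4) = -60] -3 out front; divide by -3, so div: ((2*((x - 4) + 8)) + 2) - 4 = 20.
Step 2. [((2*((x - 4) + 8)) + 2) - 4 = 20] 4 comes off first (add 4). So sub: (2*((x - 4) + 8)) + 2 = 24.
Step 3. [(2*((x - 4) + 8)) + 2 = 24] subtract 2: x sits inside (… + 2) ⇒ sub: 2*((x - 4) + 8) = 22.
Step 4. [2*((x - 4) + 8) = 22] 2 out front; divide by 2. So div: (x - 4) + 8 = 11.
Step 5. [(x - 4) + 8 = 11] peel the +8: subtract 8 from each side, so sub: x - 4 = 3.
Step 6. [x - 4 = 3] add 4: x sits inside (… - 4) ⇒ sub: x = 7.

Answer: x ∈ {7}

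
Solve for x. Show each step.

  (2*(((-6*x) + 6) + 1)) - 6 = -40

Step 1. [(2*(((-6*x) + 6) + 1)) - 6 = -40] peel the -6: add 6 from each side, so sub: 2*(((-6*x) + 6) + 1) = -34.
Step 2. [2*(((-6*x) + 6) + 1) = -34] 2 out front; divide by 2 ⇒ div: ((-6*x) + 6) + 1 = -17.
Step 3. [((-6*x) + 6) + 1 = -17] the outer +1 inverts by subtracting 1, so sub: (-6*x) + 6 = -18.
Step 4. [(-6*x) + 6 = -18] +6 is outermost — subtract 6 both sides ⇒ sub: -6*x = -24.
Step 5. [-6*x = -24] -6 out front; divide by -6, so div: x = 4.

Answer: x ∈ {4}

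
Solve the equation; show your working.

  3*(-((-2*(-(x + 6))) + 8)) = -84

Step 1. [3*(-((-2*(-(x + 6))) + 8)) = -84] divide by the outer 3 ⇒ div: -((-2*(-(x + 6))) + 8) = -28.
Step 2. [-((-2*(-(x + 6))) + 8) = -28] LHS negated; negate both sides, so neg: (-2*(-(x + 6))) + 8 = 28.
Step 3. [(-2*(-(x + 6))) + 8 = 28] the outer +8 inverts by subtracting 8 ⇒ sub: -2*(-(x + 6)) = 20.
Step 4. [-2*(-(x + 6)) = 20] -2·(inner) — divide through by -2 ⇒ div: -(x + 6) = -10.
Step 5. [-(x + 6) = -10] flip signs both sides ⇒ neg: x + 6 = 10.
Step 6. [x + 6 = 10] 6 comes off first (subtract 6). So sub: x = 4.

Answer: x ∈ {4}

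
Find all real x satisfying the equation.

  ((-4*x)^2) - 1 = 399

Step 1. [((-4*x)^2) - 1 = 399] peel the -1: add 1 from each side. So sub: (-4*x)^2 = 400.
Step 2. [(-4*x)^2 = 400] 400 ≥ 0, LHS is (·)² — take ±√. So sqrt: -4*x = 20 or -20.
Step 3. [-4*x = 20 or -20] LHS = -4·(…); ÷-4 both sides ⇒ div: x = -5 or 5.

Answer: x ∈ {-5, 5}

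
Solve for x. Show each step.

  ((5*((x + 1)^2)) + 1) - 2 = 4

Step 1. [((5*((x + 1)^2)) + 1) - 2 = 4] 2 comes off first (add 2) ⇒ sub: (5*((x + 1)^2)) + 1 = 6.
Step 2. [(5*((x + 1)^2)) + 1 = 6] subtract 1: x sits inside (… + 1). So sub: 5*((x + 1)^2) = 5.
Step 3. [5*((x + 1)^2) = 5] 5·(inner) — divide through by 5 ⇒ div: (x + 1)^2 = 1.
Step 4. [(x + 1)^2 = 1] 1 ≥ 0, LHS is (·)² — take ±√, so sqrt: x + 1 = 1 or -1.
Step 5. [x + 1 = 1 or -1] subtract 1: x sits inside (… + 1), so sub: x = 0 or -2.

Answer: x ∈ {-2, 0}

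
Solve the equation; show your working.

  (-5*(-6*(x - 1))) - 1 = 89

Step 1. [(-5*(-6*(x - 1))) - 1 = 89] -1 is outermost — add 1 both sides. So sub: -5*(-6*(x - 1)) = 90.
Step 2. [-5*(-6*(x - 1)) = 90] divide by the outer -5, so div: -6*(x - 1) = -18.
Step 3. [-6*(x - 1) = -18] -6·(inner) — divide through by -6 ⇒ div: x - 1 = 3.
Step 4. [x - 1 = 3] add 1: x sits inside (… - 1), so sub: x = 4.

Answer: x ∈ {4}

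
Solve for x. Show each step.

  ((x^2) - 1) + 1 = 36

Step 1. [((x^2) - 1) + 1 = 36] peel the +1: subtract 1 from each side ⇒ sub: (x^2) - 1 = 35.
Step 2. [(x^2) - 1 = 35] -1 is outermost — add 1 both sides, so sub: x^2 = 36.
Step 3. [x^2 = 36] 36 ≥ 0, LHS is (·)² — take ±√ ⇒ sqrt: x = 6 or -6.

Answer: x ∈ {-6, 6}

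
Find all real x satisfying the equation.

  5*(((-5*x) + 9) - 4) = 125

Step 1. [5*(((-5*x) + 9) - 4) = 125] 5 out front; divide by 5 ⇒ div: ((-5*x) + 9) - 4 = 25.
Step 2. [((-5*x) + 9) - 4 = 25] -4 is outermost — add 4 both sides, so sub: (-5*x) + 9 = 29.
Step 3. [(-5*x) + 9 = 29] subtract 9: x sits inside (… + 9). So sub: -5*x = 20.
Step 4. [-5*x = 20] divide by the outer -5. So div: x = -4.

Answer: x ∈ {-4}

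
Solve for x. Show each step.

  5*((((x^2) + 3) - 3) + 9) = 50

Step 1. [5*((((x^2) + 3) - 3) + 9) = 50] 5 out front; divide by 5, so div: (((x^2) + 3) - 3) + 9 = 10.
Step 2. [(((x^2) + 3) - 3) + 9 = 10] peel the +9: subtract 9 from each side. So sub: ((x^2) + 3) - 3 = 1.
Step 3. [((x^2) + 3) - 3 = 1] 3 comes off first (add 3). So sub: (x^2) + 3 = 4.
Step 4. [(x^2) + 3 = 4] the outer +3 inverts by subtracting 3. So sub: x^2 = 1.
Step 5. [x^2 = 1] √ both sides: 1 ≥ 0 gives two branches ⇒ sqrt: x = 1 or -1.

Answer: x ∈ {-1, 1}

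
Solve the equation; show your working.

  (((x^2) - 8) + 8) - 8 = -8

Step 1. [(((x^2) - 8) + 8) - 8 = -8] the outer -8 inverts by adding 8. So sub: ((x^2) - 8) + 8 = 0.
Step 2. [((x^2) - 8) + 8 = 0] 8 comes off first (subtract 8), so sub: (x^2) - 8 = -8.
Step 3. [(x^2) - 8 = -8] 8 comes off first (add 8), so sub: x^2 = 0.
Step 4. [x^2 = 0] LHS squared, RHS 0 ≥ 0: apply √ (±). So sqrt: x = 0.

Answer: x ∈ {0}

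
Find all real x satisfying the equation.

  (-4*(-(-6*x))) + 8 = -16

Step 1. [(-4*(-(-6*x))) + 8 = -16] +8 is outermost — subtract 8 both sides ⇒ sub: -4*(-(-6*x)) = -24.
Step 2. [-4*(-(-6*x)) = -24] -4 out front; divide by -4. So div: -(-6*x) = 6.
Step 3. [-(-6*x) = 6] flip signs both sides ⇒ neg: -6*x = -6.
Step 4. [-6*x = -6] leading coefficient -6: divide by -6, so div: x = 1.

Answer: x ∈ {1}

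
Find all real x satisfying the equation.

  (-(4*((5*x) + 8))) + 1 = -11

Step 1. [(-(4*((5*x) + 8))) + 1 = -11] the outer +1 inverts by subtracting 1. So sub: -(4*((5*x) + 8)) = -12.
Step 2. [-(4*((5*x) + 8)) = -12] LHS negated; negate both sides ⇒ neg: 4*((5*x) + 8) = 12.
Step 3. [4*((5*x) + 8) = 12] leading coefficient 4: divide by 4 ⇒ div: (5*x) + 8 = 3.
Step 4. [(5*x) + 8 = 3] the outer +8 inverts by subtracting 8 ⇒ sub: 5*x = -5.
Step 5. [5*x = -5] 5 out front; divide by 5 ⇒ div: x = -1.

Answer: x ∈ {-1}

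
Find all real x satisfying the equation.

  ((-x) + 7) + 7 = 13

Step 1. [((-x) + 7) + 7 = 13] +7 is outermost — subtract 7 both sides. So sub: (-x) + 7 = 6.
Step 2. [(-x) + 7 = 6] the outer +7 inverts by subtracting 7 ⇒ sub: -x = -1.
Step 3. [-x = -1] flip signs both sides, so neg: x = 1.

Answer: x ∈ {1}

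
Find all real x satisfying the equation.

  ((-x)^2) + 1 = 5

Step 1. [((-x)^2) + 1 = 5] peel the +1: subtract 1 from each side. So sub: (-x)^2 = 4.
Step 2. [(-x)^2 = 4] √ both sides: 4 ≥ 0 gives two branches ⇒ sqrt: -x = 2 or -2.
Step 3. [-x = 2 or -2] LHS negated; negate both sides. So neg: x = -2 or 2.

Answer: x ∈ {-2, 2}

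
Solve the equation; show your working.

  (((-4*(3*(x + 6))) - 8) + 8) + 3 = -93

Step 1. [(((-4*(3*(x + 6))) - 8) + 8) + 3 = -93] peel the +3: subtract 3 from each side ⇒ sub: ((-4*(3*(x + 6))) - 8) + 8 = -96.
Step 2. [((-4*(3*(x + 6))) - 8) + 8 = -96] the outer +8 inverts by subtracting 8. So sub: (-4*(3*(x + 6))) - 8 = -104.
Step 3. [(-4*(3*(x + 6))) - 8 = -104] -4 | LHS and -4 | -104: pull -4 out, so factor: (3*(x + 6)) + 2 = 26.
Step 4. [(3*(x + 6)) + 2 = 26] +2 is outermost — subtract 2 both sides. So sub: 3*(x + 6) = 24.
Step 5. [3*(x + 6) = 24] leading coefficient 3: divide by 3, so div: x + 6 = 8.
Step 6. [x + 6 = 8] subtract 6: x sits inside (… + 6). So sub: x = 2.

Answer: x ∈ {2}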